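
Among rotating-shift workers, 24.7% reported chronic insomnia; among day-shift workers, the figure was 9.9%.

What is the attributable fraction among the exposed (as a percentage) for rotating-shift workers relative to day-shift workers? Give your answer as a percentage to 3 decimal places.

AR% = (0.2470 − 0.0990) / 0.2470 = 0.5992 → 59.919%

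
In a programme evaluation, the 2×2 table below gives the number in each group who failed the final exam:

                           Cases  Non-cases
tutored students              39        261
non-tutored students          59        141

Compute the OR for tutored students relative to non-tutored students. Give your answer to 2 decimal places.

OR = (39 × 141) / (261 × 59) = 5499/15399 ≈ 0.36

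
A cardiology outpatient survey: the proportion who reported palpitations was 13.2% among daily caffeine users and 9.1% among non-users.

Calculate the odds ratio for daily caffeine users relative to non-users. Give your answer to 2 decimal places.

1.52

odds, daily caffeine users = 0.1320/0.8680 = 0.1521
odds, non-users = 0.0910/0.9090 = 0.1001
OR = 0.1521 / 0.1001 = 1.52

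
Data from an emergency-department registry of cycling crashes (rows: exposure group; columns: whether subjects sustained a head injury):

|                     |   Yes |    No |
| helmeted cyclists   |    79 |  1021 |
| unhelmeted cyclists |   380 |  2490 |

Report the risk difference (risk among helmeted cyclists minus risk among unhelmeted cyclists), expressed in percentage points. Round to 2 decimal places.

RD = -6.06

risk, helmeted cyclists = 79/1100 = 0.0718
risk, unhelmeted cyclists = 380/2870 = 0.1324
risk difference = 0.0718 − 0.1324 = -0.0606 → -6.06 percentage points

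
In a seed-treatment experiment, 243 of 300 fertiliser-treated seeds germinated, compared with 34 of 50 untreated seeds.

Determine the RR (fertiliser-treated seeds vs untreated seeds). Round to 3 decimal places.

RR: 1.191

risk, fertiliser-treated seeds = 243/300 = 0.8100
risk, untreated seeds = 34/50 = 0.6800
RR = 0.8100 / 0.6800 = 1.191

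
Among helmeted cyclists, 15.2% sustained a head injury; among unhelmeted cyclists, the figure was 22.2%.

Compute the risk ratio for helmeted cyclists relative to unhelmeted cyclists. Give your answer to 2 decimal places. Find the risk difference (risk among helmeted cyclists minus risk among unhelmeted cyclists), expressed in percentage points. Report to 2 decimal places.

RR = 0.68; RD = -7.00

RR = 0.1520 / 0.2220 = 0.68
risk difference = 0.1520 − 0.2220 = -0.0700 → -7.00 percentage points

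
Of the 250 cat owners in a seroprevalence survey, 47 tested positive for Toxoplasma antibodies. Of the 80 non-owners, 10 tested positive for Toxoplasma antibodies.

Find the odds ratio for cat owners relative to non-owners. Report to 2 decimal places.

1.62

odds, cat owners = 47/203 = 0.2315
odds, non-owners = 10/70 = 0.1429
OR = 0.2315 / 0.1429 = 1.62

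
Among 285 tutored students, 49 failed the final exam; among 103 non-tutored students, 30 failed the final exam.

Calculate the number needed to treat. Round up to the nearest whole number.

risk, tutored students = 49/285 = 0.171930
risk, non-tutored students = 30/103 = 0.291262
absolute risk difference = 0.119332
1 / 0.119332 = 8.380 → round up → 9

NNT: 9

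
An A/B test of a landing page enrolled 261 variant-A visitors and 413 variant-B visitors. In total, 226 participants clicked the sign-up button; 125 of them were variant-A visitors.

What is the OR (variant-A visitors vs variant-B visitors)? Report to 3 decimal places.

variant-A visitors without the outcome: 261 − 125 = 136
variant-B visitors with the outcome: 226 − 125 = 101
variant-B visitors without the outcome: 413 − 101 = 312
odds, variant-A visitors = 125/136 = 0.9191
odds, variant-B visitors = 101/312 = 0.3237
OR = 0.9191 / 0.3237 = 2.839

2.839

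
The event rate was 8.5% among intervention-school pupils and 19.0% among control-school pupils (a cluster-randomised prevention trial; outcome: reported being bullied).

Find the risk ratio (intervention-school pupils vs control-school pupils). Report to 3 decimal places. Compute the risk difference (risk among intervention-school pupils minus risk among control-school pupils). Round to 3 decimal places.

RR = 0.447; RD = -0.105

RR = 0.0850 / 0.1900 = 0.447
risk difference = 0.0850 − 0.1900 = -0.105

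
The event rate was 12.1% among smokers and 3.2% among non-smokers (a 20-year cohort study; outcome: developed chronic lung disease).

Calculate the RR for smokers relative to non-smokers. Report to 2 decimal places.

RR = 0.12100 / 0.03200 = 3.78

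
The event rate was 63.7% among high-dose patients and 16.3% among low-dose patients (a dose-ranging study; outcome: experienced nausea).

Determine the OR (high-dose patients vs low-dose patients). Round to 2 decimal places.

OR = 9.01

odds, high-dose patients = 0.6370/0.3630 = 1.7548
odds, low-dose patients = 0.1630/0.8370 = 0.1947
OR = 1.7548 / 0.1947 = 9.01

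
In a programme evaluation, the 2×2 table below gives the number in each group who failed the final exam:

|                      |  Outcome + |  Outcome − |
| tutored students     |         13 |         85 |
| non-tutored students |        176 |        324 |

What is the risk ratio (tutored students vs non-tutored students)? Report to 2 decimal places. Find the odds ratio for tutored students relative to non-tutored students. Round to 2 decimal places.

risk, tutored students = 13/98 = 0.1327
risk, non-tutored students = 176/500 = 0.3520
RR = 0.1327 / 0.3520 = 0.38
odds, tutored students = 13/85 = 0.1529
odds, non-tutored students = 176/324 = 0.5432
OR = 0.1529 / 0.5432 = 0.28

RR = 0.38; OR = 0.28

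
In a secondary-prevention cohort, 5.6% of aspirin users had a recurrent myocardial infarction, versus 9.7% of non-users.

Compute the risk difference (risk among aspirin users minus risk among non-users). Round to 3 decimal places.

risk difference = 0.0560 − 0.0970 = -0.041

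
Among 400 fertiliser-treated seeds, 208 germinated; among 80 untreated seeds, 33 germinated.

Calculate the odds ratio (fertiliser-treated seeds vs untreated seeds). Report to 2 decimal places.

OR = (208 × 47) / (192 × 33) = 9776/6336 ≈ 1.54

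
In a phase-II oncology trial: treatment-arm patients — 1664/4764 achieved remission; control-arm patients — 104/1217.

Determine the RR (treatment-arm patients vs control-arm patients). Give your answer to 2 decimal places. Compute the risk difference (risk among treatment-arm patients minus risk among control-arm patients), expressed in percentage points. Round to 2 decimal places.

risk, treatment-arm patients = 1664/4764 = 0.3493
risk, control-arm patients = 104/1217 = 0.0855
RR = 0.3493 / 0.0855 = 4.09
risk difference = 0.3493 − 0.0855 = 0.2638 → 26.38 percentage points

RR = 4.09; RD = 26.38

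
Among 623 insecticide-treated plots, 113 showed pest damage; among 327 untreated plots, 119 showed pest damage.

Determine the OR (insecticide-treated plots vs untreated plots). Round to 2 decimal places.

OR = (113 × 208) / (510 × 119) = 23504/60690 ≈ 0.39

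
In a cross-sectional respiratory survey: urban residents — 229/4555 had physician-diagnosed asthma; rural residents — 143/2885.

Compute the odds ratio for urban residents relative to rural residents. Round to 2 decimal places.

OR = (229 × 2742) / (4326 × 143) = 627918/618618 ≈ 1.02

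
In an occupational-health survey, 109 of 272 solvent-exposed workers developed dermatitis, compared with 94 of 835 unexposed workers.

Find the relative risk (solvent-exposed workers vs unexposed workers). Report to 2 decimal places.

risk, solvent-exposed workers = 109/272 = 0.4007
risk, unexposed workers = 94/835 = 0.1126
RR = 0.4007 / 0.1126 = 3.56

RR = 3.56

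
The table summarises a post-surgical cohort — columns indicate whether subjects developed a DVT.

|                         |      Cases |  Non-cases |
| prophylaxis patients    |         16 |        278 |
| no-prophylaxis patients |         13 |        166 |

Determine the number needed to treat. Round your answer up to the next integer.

risk, prophylaxis patients = 16/294 = 0.054422
risk, no-prophylaxis patients = 13/179 = 0.072626
absolute risk difference = 0.018204
1 / 0.018204 = 54.933 → round up → 55

55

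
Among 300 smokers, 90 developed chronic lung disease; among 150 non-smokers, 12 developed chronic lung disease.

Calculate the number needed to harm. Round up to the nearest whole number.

5

risk, smokers = 90/300 = 0.300000
risk, non-smokers = 12/150 = 0.080000
absolute risk difference = 0.220000
1 / 0.220000 = 4.545 → round up → 5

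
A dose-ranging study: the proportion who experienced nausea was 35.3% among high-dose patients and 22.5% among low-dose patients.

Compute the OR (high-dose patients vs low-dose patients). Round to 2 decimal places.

OR = 1.88

odds, high-dose patients = 0.3530/0.6470 = 0.5456
odds, low-dose patients = 0.2250/0.7750 = 0.2903
OR = 0.5456 / 0.2903 = 1.88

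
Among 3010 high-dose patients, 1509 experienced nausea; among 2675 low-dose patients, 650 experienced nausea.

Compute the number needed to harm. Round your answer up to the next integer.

risk, high-dose patients = 1509/3010 = 0.501329
risk, low-dose patients = 650/2675 = 0.242991
absolute risk difference = 0.258338
1 / 0.258338 = 3.871 → round up → 4

NNH ≈ 4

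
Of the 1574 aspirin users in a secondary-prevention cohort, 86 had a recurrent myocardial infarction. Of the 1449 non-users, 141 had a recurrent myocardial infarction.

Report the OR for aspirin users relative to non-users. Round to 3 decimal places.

0.536

odds, aspirin users = 86/1488 = 0.0578
odds, non-users = 141/1308 = 0.1078
OR = 0.0578 / 0.1078 = 0.536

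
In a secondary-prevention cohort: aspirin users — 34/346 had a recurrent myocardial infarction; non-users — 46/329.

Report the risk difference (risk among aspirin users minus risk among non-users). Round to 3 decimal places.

-0.042

risk, aspirin users = 34/346 = 0.0983
risk, non-users = 46/329 = 0.1398
risk difference = 0.0983 − 0.1398 = -0.042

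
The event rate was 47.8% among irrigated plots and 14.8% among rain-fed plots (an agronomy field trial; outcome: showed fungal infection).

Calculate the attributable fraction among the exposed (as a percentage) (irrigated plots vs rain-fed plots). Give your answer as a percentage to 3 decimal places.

AR% = (0.4780 − 0.1480) / 0.4780 = 0.6904 → 69.038%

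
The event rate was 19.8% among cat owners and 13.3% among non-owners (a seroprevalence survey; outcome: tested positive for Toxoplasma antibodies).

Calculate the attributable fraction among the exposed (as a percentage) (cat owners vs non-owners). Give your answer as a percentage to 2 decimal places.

AR% = (0.1980 − 0.1330) / 0.1980 = 0.3283 → 32.83%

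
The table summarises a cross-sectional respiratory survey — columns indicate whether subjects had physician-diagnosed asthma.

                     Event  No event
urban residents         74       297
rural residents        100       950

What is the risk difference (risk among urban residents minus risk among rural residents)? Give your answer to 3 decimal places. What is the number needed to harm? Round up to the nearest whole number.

RD = 0.104; NNH = 10

risk, urban residents = 74/371 = 0.1995
risk, rural residents = 100/1050 = 0.0952
risk difference = 0.1995 − 0.0952 = 0.104
absolute risk difference = 0.104223
1 / 0.104223 = 9.595 → round up → 10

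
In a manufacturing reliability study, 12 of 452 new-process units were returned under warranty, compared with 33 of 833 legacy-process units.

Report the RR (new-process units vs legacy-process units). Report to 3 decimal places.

risk, new-process units = 12/452 = 0.02655
risk, legacy-process units = 33/833 = 0.03962
RR = 0.02655 / 0.03962 = 0.670

RR = 0.670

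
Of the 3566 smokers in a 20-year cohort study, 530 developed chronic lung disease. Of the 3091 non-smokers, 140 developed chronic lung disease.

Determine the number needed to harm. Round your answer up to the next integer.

risk, smokers = 530/3566 = 0.148626
risk, non-smokers = 140/3091 = 0.045293
absolute risk difference = 0.103333
1 / 0.103333 = 9.677 → round up → 10

NNH: 10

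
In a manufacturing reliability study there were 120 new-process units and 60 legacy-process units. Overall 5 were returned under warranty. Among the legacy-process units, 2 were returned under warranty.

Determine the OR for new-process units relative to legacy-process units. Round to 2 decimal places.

0.74

new-process units with the outcome: 5 − 2 = 3
new-process units without the outcome: 120 − 3 = 117
legacy-process units without the outcome: 60 − 2 = 58
odds, new-process units = 3/117 = 0.02564
odds, legacy-process units = 2/58 = 0.03448
OR = 0.02564 / 0.03448 = 0.74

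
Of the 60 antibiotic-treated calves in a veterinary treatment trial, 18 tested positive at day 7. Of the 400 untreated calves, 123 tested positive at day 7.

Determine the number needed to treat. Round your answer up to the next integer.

NNT = 134

risk, antibiotic-treated calves = 18/60 = 0.300000
risk, untreated calves = 123/400 = 0.307500
absolute risk difference = 0.007500
1 / 0.007500 = 133.333 → round up → 134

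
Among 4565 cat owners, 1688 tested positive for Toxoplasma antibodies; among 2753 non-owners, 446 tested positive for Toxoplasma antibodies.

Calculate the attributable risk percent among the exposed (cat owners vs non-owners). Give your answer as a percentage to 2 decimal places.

56.19%

risk, cat owners = 1688/4565 = 0.3698
risk, non-owners = 446/2753 = 0.1620
AR% = (0.3698 − 0.1620) / 0.3698 = 0.5619 → 56.19%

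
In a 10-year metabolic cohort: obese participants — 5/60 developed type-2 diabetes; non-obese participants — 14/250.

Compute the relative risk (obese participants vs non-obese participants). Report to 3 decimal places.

1.488

risk, obese participants = 5/60 = 0.0833
risk, non-obese participants = 14/250 = 0.0560
RR = 0.0833 / 0.0560 = 1.488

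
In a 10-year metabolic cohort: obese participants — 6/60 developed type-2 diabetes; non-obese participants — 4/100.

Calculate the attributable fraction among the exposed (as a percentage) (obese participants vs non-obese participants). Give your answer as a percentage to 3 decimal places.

risk, obese participants = 6/60 = 0.10000
risk, non-obese participants = 4/100 = 0.04000
AR% = (0.10000 − 0.04000) / 0.10000 = 0.6000 → 60.000%

60.000%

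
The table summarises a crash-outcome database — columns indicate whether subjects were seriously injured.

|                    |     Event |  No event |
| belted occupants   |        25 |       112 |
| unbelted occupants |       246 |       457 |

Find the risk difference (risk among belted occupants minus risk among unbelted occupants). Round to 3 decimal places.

risk, belted occupants = 25/137 = 0.1825
risk, unbelted occupants = 246/703 = 0.3499
risk difference = 0.1825 − 0.3499 = -0.167

RD: -0.167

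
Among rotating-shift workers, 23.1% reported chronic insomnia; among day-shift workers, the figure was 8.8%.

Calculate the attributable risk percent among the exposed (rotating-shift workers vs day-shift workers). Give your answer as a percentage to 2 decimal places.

AR% = (0.2310 − 0.0880) / 0.2310 = 0.6190 → 61.90%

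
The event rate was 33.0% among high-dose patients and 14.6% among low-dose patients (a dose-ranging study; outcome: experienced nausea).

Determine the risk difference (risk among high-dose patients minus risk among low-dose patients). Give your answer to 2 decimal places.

risk difference = 0.3300 − 0.1460 = 0.18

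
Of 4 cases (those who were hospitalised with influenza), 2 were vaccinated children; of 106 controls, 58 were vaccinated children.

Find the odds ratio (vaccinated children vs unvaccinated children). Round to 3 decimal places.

OR = (2 × 48) / (58 × 2) = 96/116 ≈ 0.828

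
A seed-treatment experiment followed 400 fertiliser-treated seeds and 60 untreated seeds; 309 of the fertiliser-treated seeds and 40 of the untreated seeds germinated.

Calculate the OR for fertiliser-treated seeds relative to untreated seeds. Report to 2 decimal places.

OR = (309 × 20) / (91 × 40) = 6180/3640 ≈ 1.70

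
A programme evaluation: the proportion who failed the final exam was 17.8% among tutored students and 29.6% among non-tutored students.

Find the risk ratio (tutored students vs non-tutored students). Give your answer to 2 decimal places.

RR = 0.1780 / 0.2960 = 0.60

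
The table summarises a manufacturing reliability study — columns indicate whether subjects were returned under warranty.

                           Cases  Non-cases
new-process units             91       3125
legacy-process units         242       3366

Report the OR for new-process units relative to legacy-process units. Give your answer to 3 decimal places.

OR = (91 × 3366) / (3125 × 242) = 306306/756250 ≈ 0.405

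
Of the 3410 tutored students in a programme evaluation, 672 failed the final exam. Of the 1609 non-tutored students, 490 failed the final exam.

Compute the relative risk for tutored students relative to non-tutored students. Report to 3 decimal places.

0.647

risk, tutored students = 672/3410 = 0.1971
risk, non-tutored students = 490/1609 = 0.3045
RR = 0.1971 / 0.3045 = 0.647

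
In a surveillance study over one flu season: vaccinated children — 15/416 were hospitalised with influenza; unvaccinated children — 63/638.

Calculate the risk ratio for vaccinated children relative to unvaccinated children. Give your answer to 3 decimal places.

0.365

risk, vaccinated children = 15/416 = 0.03606
risk, unvaccinated children = 63/638 = 0.09875
RR = 0.03606 / 0.09875 = 0.365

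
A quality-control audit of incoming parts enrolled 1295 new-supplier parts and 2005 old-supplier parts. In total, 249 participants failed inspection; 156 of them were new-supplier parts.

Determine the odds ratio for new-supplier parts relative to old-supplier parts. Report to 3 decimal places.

new-supplier parts without the outcome: 1295 − 156 = 1139
old-supplier parts with the outcome: 249 − 156 = 93
old-supplier parts without the outcome: 2005 − 93 = 1912
odds, new-supplier parts = 156/1139 = 0.13696
odds, old-supplier parts = 93/1912 = 0.04864
OR = 0.13696 / 0.04864 = 2.816

2.816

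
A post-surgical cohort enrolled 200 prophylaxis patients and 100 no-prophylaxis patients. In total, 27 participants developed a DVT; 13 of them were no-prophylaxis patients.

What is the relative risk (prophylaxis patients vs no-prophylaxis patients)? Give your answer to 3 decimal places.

prophylaxis patients with the outcome: 27 − 13 = 14
prophylaxis patients without the outcome: 200 − 14 = 186
no-prophylaxis patients without the outcome: 100 − 13 = 87
risk, prophylaxis patients = 14/200 = 0.0700
risk, no-prophylaxis patients = 13/100 = 0.1300
RR = 0.0700 / 0.1300 = 0.538

0.538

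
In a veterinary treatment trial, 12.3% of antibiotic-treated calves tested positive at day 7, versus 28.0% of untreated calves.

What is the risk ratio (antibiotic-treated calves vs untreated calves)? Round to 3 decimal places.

RR = 0.1230 / 0.2800 = 0.439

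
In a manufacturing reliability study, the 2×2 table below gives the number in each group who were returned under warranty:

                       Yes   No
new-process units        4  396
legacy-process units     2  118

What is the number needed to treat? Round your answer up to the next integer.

NNT = 150

risk, new-process units = 4/400 = 0.010000
risk, legacy-process units = 2/120 = 0.016667
absolute risk difference = 0.006667
1 / 0.006667 = 149.993 → round up → 150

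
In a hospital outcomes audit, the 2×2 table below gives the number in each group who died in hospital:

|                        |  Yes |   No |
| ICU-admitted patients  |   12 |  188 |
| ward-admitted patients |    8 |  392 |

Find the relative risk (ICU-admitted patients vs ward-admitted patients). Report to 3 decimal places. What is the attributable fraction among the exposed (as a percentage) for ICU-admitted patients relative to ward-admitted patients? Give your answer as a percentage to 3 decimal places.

risk, ICU-admitted patients = 12/200 = 0.06000
risk, ward-admitted patients = 8/400 = 0.02000
RR = 0.06000 / 0.02000 = 3.000
AR% = (0.06000 − 0.02000) / 0.06000 = 0.6667 → 66.667%

RR = 3.000; AR% = 66.667%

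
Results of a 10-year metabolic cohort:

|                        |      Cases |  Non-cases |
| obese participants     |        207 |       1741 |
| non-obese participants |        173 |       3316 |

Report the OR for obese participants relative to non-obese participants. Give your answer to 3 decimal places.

OR = (207 × 3316) / (1741 × 173) = 686412/301193 ≈ 2.279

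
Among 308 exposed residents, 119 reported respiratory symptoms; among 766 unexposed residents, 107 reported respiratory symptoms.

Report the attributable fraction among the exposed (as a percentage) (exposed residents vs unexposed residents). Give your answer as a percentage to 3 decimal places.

AR% ≈ 63.846%

risk, exposed residents = 119/308 = 0.3864
risk, unexposed residents = 107/766 = 0.1397
AR% = (0.3864 − 0.1397) / 0.3864 = 0.6385 → 63.846%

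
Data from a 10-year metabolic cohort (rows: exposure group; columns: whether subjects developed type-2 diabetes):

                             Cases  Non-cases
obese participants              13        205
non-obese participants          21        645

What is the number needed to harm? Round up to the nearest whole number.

risk, obese participants = 13/218 = 0.059633
risk, non-obese participants = 21/666 = 0.031532
absolute risk difference = 0.028101
1 / 0.028101 = 35.586 → round up → 36

NNH = 36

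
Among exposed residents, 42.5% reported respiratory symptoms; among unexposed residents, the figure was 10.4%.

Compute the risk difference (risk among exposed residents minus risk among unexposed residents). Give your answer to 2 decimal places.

risk difference = 0.4250 − 0.1040 = 0.32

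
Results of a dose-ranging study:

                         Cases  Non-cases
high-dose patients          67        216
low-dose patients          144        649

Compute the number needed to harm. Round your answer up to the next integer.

NNH: 19

risk, high-dose patients = 67/283 = 0.236749
risk, low-dose patients = 144/793 = 0.181589
absolute risk difference = 0.055160
1 / 0.055160 = 18.129 → round up → 19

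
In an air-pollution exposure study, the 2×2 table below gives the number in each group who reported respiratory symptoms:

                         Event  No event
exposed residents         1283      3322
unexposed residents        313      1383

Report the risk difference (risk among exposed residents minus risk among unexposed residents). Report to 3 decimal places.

RD ≈ 0.094

risk, exposed residents = 1283/4605 = 0.2786
risk, unexposed residents = 313/1696 = 0.1846
risk difference = 0.2786 − 0.1846 = 0.094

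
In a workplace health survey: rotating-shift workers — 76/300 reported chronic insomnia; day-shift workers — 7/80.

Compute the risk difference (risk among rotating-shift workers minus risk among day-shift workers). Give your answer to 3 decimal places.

risk, rotating-shift workers = 76/300 = 0.2533
risk, day-shift workers = 7/80 = 0.0875
risk difference = 0.2533 − 0.0875 = 0.166

RD = 0.166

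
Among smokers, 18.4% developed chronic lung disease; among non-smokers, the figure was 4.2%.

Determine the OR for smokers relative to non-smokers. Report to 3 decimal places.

OR = 5.143

odds, smokers = 0.18400/0.81600 = 0.22549
odds, non-smokers = 0.04200/0.95800 = 0.04384
OR = 0.22549 / 0.04384 = 5.143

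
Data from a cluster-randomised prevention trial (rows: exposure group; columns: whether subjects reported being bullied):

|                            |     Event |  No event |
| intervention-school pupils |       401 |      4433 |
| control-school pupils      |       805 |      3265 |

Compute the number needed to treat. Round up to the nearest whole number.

NNT = 9

risk, intervention-school pupils = 401/4834 = 0.082954
risk, control-school pupils = 805/4070 = 0.197789
absolute risk difference = 0.114835
1 / 0.114835 = 8.708 → round up → 9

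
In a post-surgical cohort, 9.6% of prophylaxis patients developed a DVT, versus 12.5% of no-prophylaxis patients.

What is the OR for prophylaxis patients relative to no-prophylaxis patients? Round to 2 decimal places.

odds, prophylaxis patients = 0.0960/0.9040 = 0.1062
odds, no-prophylaxis patients = 0.1250/0.8750 = 0.1429
OR = 0.1062 / 0.1429 = 0.74

0.74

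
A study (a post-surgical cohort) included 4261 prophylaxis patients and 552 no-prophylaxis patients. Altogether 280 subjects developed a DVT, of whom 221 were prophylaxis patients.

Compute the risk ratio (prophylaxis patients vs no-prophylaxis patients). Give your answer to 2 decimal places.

RR = 0.49

prophylaxis patients without the outcome: 4261 − 221 = 4040
no-prophylaxis patients with the outcome: 280 − 221 = 59
no-prophylaxis patients without the outcome: 552 − 59 = 493
risk, prophylaxis patients = 221/4261 = 0.0519
risk, no-prophylaxis patients = 59/552 = 0.1069
RR = 0.0519 / 0.1069 = 0.49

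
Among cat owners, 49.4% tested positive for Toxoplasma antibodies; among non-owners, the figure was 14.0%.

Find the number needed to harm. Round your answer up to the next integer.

absolute risk difference = 0.354000
1 / 0.354000 = 2.825 → round up → 3

NNH ≈ 3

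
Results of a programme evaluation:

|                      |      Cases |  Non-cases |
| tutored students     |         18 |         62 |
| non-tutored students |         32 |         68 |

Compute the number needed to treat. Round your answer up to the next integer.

NNT: 11

risk, tutored students = 18/80 = 0.225000
risk, non-tutored students = 32/100 = 0.320000
absolute risk difference = 0.095000
1 / 0.095000 = 10.526 → round up → 11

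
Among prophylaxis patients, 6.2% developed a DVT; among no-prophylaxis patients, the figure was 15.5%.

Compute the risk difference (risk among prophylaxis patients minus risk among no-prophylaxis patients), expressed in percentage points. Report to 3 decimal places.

-9.300

risk difference = 0.0620 − 0.1550 = -0.0930 → -9.300 percentage points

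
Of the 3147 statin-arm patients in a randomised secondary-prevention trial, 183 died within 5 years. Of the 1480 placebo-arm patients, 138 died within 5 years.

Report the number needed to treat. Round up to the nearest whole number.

risk, statin-arm patients = 183/3147 = 0.058151
risk, placebo-arm patients = 138/1480 = 0.093243
absolute risk difference = 0.035093
1 / 0.035093 = 28.496 → round up → 29

NNT: 29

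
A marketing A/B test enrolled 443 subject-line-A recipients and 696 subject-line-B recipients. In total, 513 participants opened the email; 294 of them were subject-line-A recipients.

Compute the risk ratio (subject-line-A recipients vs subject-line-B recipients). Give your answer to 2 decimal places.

subject-line-A recipients without the outcome: 443 − 294 = 149
subject-line-B recipients with the outcome: 513 − 294 = 219
subject-line-B recipients without the outcome: 696 − 219 = 477
risk, subject-line-A recipients = 294/443 = 0.6637
risk, subject-line-B recipients = 219/696 = 0.3147
RR = 0.6637 / 0.3147 = 2.11

RR: 2.11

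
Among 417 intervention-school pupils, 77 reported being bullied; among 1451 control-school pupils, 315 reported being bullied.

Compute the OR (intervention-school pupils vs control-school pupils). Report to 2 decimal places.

OR = 0.82

odds, intervention-school pupils = 77/340 = 0.2265
odds, control-school pupils = 315/1136 = 0.2773
OR = 0.2265 / 0.2773 = 0.82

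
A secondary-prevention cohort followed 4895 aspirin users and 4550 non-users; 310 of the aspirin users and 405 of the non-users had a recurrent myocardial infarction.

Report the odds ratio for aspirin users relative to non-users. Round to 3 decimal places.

odds, aspirin users = 310/4585 = 0.0676
odds, non-users = 405/4145 = 0.0977
OR = 0.0676 / 0.0977 = 0.692

OR ≈ 0.692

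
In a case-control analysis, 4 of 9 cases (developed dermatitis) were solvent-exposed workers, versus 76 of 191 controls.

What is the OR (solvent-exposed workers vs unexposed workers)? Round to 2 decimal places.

odds, solvent-exposed workers = 4/76 = 0.05263
odds, unexposed workers = 5/115 = 0.04348
OR = 0.05263 / 0.04348 = 1.21

1.21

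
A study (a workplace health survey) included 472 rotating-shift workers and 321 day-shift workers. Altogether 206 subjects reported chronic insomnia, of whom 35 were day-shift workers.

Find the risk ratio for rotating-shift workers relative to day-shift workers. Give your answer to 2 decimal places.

rotating-shift workers with the outcome: 206 − 35 = 171
rotating-shift workers without the outcome: 472 − 171 = 301
day-shift workers without the outcome: 321 − 35 = 286
risk, rotating-shift workers = 171/472 = 0.3623
risk, day-shift workers = 35/321 = 0.1090
RR = 0.3623 / 0.1090 = 3.32

3.32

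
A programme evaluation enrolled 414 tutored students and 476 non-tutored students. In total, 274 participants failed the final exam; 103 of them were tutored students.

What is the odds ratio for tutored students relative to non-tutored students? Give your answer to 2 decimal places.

OR ≈ 0.59

tutored students without the outcome: 414 − 103 = 311
non-tutored students with the outcome: 274 − 103 = 171
non-tutored students without the outcome: 476 − 171 = 305
odds, tutored students = 103/311 = 0.3312
odds, non-tutored students = 171/305 = 0.5607
OR = 0.3312 / 0.5607 = 0.59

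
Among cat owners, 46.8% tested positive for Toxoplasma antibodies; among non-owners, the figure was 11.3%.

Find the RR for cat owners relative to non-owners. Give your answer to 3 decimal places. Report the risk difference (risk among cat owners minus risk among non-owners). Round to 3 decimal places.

RR = 0.4680 / 0.1130 = 4.142
risk difference = 0.4680 − 0.1130 = 0.355

RR = 4.142; RD = 0.355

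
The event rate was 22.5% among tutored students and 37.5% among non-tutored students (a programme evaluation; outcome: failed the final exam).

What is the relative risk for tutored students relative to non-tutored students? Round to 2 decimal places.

RR = 0.2250 / 0.3750 = 0.60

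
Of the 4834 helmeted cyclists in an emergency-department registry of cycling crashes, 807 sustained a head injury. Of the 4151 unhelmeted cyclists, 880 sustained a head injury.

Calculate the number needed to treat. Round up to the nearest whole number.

23

risk, helmeted cyclists = 807/4834 = 0.166942
risk, unhelmeted cyclists = 880/4151 = 0.211997
absolute risk difference = 0.045055
1 / 0.045055 = 22.195 → round up → 23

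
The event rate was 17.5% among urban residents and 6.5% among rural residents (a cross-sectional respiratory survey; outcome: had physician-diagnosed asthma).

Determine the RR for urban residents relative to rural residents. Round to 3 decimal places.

RR = 0.1750 / 0.0650 = 2.692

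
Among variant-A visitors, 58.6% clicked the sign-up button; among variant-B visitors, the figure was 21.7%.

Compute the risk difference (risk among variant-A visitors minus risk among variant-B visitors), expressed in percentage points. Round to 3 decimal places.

RD ≈ 36.900

risk difference = 0.5860 − 0.2170 = 0.3690 → 36.900 percentage points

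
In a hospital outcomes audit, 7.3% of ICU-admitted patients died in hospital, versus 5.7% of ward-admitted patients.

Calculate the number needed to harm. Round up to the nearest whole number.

63

absolute risk difference = 0.016000
1 / 0.016000 = 62.500 → round up → 63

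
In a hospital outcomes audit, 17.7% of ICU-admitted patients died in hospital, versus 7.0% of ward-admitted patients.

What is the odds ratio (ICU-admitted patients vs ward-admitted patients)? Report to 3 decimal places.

odds, ICU-admitted patients = 0.1770/0.8230 = 0.2151
odds, ward-admitted patients = 0.0700/0.9300 = 0.0753
OR = 0.2151 / 0.0753 = 2.857

OR: 2.857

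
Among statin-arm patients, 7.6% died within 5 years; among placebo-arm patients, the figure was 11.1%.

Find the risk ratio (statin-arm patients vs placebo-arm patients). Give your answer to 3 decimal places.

RR = 0.0760 / 0.1110 = 0.685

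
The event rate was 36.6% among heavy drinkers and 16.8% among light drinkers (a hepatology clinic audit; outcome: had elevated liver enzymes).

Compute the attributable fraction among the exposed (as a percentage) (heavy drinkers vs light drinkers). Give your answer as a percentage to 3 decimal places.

AR% = (0.3660 − 0.1680) / 0.3660 = 0.5410 → 54.098%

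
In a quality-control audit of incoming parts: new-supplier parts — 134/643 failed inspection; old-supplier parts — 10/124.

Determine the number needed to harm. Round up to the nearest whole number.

risk, new-supplier parts = 134/643 = 0.208398
risk, old-supplier parts = 10/124 = 0.080645
absolute risk difference = 0.127753
1 / 0.127753 = 7.828 → round up → 8

8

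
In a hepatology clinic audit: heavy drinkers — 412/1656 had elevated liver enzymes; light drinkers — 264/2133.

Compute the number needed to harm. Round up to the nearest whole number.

8

risk, heavy drinkers = 412/1656 = 0.248792
risk, light drinkers = 264/2133 = 0.123769
absolute risk difference = 0.125023
1 / 0.125023 = 7.999 → round up → 8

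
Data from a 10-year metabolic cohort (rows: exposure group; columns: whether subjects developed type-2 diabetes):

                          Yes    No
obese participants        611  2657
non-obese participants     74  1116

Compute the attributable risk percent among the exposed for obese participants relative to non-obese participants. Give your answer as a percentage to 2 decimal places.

AR% ≈ 66.74%

risk, obese participants = 611/3268 = 0.1870
risk, non-obese participants = 74/1190 = 0.0622
AR% = (0.1870 − 0.0622) / 0.1870 = 0.6674 → 66.74%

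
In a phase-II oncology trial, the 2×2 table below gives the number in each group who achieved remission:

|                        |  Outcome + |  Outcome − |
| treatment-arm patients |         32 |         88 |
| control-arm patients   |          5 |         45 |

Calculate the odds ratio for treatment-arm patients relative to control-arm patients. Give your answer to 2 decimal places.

3.27

odds, treatment-arm patients = 32/88 = 0.3636
odds, control-arm patients = 5/45 = 0.1111
OR = 0.3636 / 0.1111 = 3.27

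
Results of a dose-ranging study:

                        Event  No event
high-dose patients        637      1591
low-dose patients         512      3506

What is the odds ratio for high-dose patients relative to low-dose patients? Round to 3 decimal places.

OR ≈ 2.742

odds, high-dose patients = 637/1591 = 0.4004
odds, low-dose patients = 512/3506 = 0.1460
OR = 0.4004 / 0.1460 = 2.742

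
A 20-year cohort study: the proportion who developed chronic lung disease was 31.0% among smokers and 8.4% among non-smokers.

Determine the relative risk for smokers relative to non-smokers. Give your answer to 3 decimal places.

RR = 0.3100 / 0.0840 = 3.690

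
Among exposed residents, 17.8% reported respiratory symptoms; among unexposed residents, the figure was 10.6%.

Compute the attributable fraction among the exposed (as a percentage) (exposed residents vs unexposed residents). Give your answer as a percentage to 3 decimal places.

AR% = (0.1780 − 0.1060) / 0.1780 = 0.4045 → 40.449%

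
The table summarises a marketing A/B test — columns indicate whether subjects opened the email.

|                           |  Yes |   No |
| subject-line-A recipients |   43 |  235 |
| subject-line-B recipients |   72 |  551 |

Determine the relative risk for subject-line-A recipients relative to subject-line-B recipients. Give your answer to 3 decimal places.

risk, subject-line-A recipients = 43/278 = 0.1547
risk, subject-line-B recipients = 72/623 = 0.1156
RR = 0.1547 / 0.1156 = 1.338

RR ≈ 1.338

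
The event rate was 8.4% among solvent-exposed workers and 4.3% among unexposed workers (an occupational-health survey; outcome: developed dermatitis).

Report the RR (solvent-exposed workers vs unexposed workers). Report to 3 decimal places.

RR = 0.08400 / 0.04300 = 1.953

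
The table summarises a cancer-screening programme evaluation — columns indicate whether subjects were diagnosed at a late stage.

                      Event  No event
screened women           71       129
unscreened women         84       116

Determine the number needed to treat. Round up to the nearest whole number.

risk, screened women = 71/200 = 0.355000
risk, unscreened women = 84/200 = 0.420000
absolute risk difference = 0.065000
1 / 0.065000 = 15.385 → round up → 16

NNT = 16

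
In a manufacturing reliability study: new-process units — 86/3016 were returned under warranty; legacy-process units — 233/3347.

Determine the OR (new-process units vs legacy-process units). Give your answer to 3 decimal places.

OR = (86 × 3114) / (2930 × 233) = 267804/682690 ≈ 0.392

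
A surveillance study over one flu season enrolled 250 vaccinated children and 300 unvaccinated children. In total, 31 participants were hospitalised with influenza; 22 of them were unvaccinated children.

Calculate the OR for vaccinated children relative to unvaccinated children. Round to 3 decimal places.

0.472

vaccinated children with the outcome: 31 − 22 = 9
vaccinated children without the outcome: 250 − 9 = 241
unvaccinated children without the outcome: 300 − 22 = 278
OR = (9 × 278) / (241 × 22) = 2502/5302 ≈ 0.472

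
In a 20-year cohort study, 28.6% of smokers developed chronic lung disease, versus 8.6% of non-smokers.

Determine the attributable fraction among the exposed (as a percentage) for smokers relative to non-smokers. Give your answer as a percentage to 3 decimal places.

AR% = (0.2860 − 0.0860) / 0.2860 = 0.6993 → 69.930%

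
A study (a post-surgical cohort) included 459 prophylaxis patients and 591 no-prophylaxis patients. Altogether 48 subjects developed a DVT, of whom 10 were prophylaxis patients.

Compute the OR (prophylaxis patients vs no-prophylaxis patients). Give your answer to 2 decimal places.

prophylaxis patients without the outcome: 459 − 10 = 449
no-prophylaxis patients with the outcome: 48 − 10 = 38
no-prophylaxis patients without the outcome: 591 − 38 = 553
OR = (10 × 553) / (449 × 38) = 5530/17062 ≈ 0.32

0.32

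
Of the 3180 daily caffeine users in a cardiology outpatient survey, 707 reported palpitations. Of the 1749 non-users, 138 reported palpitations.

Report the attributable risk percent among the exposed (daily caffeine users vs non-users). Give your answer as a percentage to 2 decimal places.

risk, daily caffeine users = 707/3180 = 0.2223
risk, non-users = 138/1749 = 0.0789
AR% = (0.2223 − 0.0789) / 0.2223 = 0.6451 → 64.51%

64.51%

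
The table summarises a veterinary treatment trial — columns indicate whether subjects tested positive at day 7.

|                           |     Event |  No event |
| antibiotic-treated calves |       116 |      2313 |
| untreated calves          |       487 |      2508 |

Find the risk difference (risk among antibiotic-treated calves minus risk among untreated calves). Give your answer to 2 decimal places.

risk, antibiotic-treated calves = 116/2429 = 0.04776
risk, untreated calves = 487/2995 = 0.16260
risk difference = 0.04776 − 0.16260 = -0.11

RD ≈ -0.11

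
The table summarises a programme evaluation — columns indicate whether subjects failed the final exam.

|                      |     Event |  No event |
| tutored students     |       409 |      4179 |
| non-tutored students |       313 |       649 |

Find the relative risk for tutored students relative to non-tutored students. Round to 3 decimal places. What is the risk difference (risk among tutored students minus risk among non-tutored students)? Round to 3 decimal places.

RR = 0.274; RD = -0.236

risk, tutored students = 409/4588 = 0.0891
risk, non-tutored students = 313/962 = 0.3254
RR = 0.0891 / 0.3254 = 0.274
risk difference = 0.0891 − 0.3254 = -0.236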